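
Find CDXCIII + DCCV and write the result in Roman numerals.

CDXCIII = 493
DCCV = 705
493 + 705 = 1198

MCXCVIII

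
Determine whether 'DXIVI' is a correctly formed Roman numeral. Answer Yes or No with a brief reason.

'DXIVI': I cannot come right after the subtractive pair IV: once I is subtracted in IV, the next symbol must be smaller than I

No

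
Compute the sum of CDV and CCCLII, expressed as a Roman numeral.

CDV = 405
CCCLII = 352
405 + 352 = 757

DCCLVII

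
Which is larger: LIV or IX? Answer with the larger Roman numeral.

LIV = 54
IX = 9
54 is larger

LIV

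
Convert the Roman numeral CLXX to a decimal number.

CLXX: C=100, L=50, X=10, X=10
100 + 50 + 10 + 10 = 170

170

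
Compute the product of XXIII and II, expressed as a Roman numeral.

XXIII = 23
II = 2
23 × 2 = 46

XLVI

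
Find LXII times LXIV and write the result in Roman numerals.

LXII = 62
LXIV = 64
62 × 64 = 3968

MMMCMLXVIII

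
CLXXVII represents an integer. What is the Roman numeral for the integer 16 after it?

CLXXVII = 177
177 + 16 = 193

CXCIII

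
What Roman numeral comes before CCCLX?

CCCLX = 360, so the previous integer is 360 - 1 = 359

CCCLIX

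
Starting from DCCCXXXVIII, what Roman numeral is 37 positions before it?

DCCCXXXVIII = 838
838 - 37 = 801

DCCCI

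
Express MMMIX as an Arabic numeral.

MMMIX: M=1000, M=1000, M=1000, IX=9
1000 + 1000 + 1000 + 9 = 3009

3009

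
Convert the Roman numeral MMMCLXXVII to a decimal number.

MMMCLXXVII: M=1000, M=1000, M=1000, C=100, L=50, X=10, X=10, V=5, I=1, I=1
1000 + 1000 + 1000 + 100 + 50 + 10 + 10 + 5 + 1 + 1 = 3177

3177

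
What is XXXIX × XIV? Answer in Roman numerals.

XXXIX = 39
XIV = 14
39 × 14 = 546

DXLVI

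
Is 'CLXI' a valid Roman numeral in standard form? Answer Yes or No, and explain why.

'CLXI': Check the rules: uses only the symbols I, V, X, L, C, D, M; no symbol is repeated more than three times in a row; V, L and D each appear at most once; no smaller symbol precedes a larger one (values never increase from left to right). Value: C (100) + L (50) + X (10) + I (1) = 161. So it is a valid standard Roman numeral.

Yes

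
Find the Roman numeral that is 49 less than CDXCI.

CDXCI = 491
491 - 49 = 442

CDXLII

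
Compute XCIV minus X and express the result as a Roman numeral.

XCIV = 94
X = 10
94 - 10 = 84

LXXXIV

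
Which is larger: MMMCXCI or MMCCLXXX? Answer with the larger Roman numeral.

MMMCXCI = 3191
MMCCLXXX = 2280
3191 is larger

MMMCXCI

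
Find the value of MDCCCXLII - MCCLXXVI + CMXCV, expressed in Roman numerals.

MDCCCXLII = 1842, MCCLXXVI = 1276, CMXCV = 995
1842 - 1276 = 566
566 + 995 = 1561

MDLXI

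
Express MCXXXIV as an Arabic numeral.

MCXXXIV: M=1000, C=100, X=10, X=10, X=10, IV=4
1000 + 100 + 10 + 10 + 10 + 4 = 1134

1134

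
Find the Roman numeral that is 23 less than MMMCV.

MMMCV = 3105
3105 - 23 = 3082

MMMLXXXII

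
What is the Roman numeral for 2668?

Convert 2668 to Roman numerals:
  2668 contains 2×1000 (MM)
  668 contains 1×500 (D)
  168 contains 1×100 (C)
  68 contains 1×50 (L)
  18 contains 1×10 (X)
  8 contains 1×5 (V)
  3 contains 3×1 (III)

MMDCLXVIII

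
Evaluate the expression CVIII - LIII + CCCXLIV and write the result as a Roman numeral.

CVIII = 108, LIII = 53, CCCXLIV = 344
108 - 53 = 55
55 + 344 = 399

CCCXCIX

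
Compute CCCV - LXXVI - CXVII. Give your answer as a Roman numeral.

CCCV = 305, LXXVI = 76, CXVII = 117
305 - 76 = 229
229 - 117 = 112

CXII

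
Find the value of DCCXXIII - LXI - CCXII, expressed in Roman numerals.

DCCXXIII = 723, LXI = 61, CCXII = 212
723 - 61 = 662
662 - 212 = 450

CDL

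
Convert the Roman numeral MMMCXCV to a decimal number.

MMMCXCV: M=1000, M=1000, M=1000, C=100, XC=90, V=5
1000 + 1000 + 1000 + 100 + 90 + 5 = 3195

3195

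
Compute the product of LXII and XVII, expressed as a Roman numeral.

LXII = 62
XVII = 17
62 × 17 = 1054

MLIV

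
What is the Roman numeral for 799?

Convert 799 to Roman numerals:
  799 contains 1×500 (D)
  299 contains 2×100 (CC)
  99 contains 1×90 (XC)
  9 contains 1×9 (IX)

DCCXCIX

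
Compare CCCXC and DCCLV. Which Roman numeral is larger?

CCCXC = 390
DCCLV = 755
755 is larger

DCCLV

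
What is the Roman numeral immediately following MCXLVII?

MCXLVII = 1147, so the next integer is 1147 + 1 = 1148

MCXLVIII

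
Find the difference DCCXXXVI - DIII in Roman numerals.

DCCXXXVI = 736
DIII = 503
736 - 503 = 233

CCXXXIII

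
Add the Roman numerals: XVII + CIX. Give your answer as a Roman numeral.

XVII = 17
CIX = 109
17 + 109 = 126

CXXVI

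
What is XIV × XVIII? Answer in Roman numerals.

XIV = 14
XVIII = 18
14 × 18 = 252

CCLII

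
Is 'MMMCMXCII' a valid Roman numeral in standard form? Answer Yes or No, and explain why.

'MMMCMXCII': Check the rules: uses only the symbols I, V, X, L, C, D, M; no symbol is repeated more than three times in a row; V, L and D each appear at most once; the only places a smaller symbol precedes a larger one are the allowed subtractive pairs CM, XC, the symbol right after such a pair (if any) is smaller than the pair's first symbol, and otherwise the values never increase from left to right. Value: M (1000) + M (1000) + M (1000) + CM (900) + XC (90) + I (1) + I (1) = 3992. So it is a valid standard Roman numeral.

Yes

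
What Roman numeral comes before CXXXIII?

CXXXIII = 133, so the previous integer is 133 - 1 = 132

CXXXII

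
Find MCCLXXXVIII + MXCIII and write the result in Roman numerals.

MCCLXXXVIII = 1288
MXCIII = 1093
1288 + 1093 = 2381

MMCCCLXXXI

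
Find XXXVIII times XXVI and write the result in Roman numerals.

XXXVIII = 38
XXVI = 26
38 × 26 = 988

CMLXXXVIII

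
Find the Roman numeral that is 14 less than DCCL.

DCCL = 750
750 - 14 = 736

DCCXXXVI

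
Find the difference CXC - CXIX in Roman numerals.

CXC = 190
CXIX = 119
190 - 119 = 71

LXXI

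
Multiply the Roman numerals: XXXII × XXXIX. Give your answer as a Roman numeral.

XXXII = 32
XXXIX = 39
32 × 39 = 1248

MCCXLVIII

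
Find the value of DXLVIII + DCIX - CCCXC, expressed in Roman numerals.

DXLVIII = 548, DCIX = 609, CCCXC = 390
548 + 609 = 1157
1157 - 390 = 767

DCCLXVII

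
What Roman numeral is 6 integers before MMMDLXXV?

MMMDLXXV = 3575
3575 - 6 = 3569

MMMDLXIX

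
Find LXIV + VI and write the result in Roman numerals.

LXIV = 64
VI = 6
64 + 6 = 70

LXX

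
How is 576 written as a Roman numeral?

Convert 576 to Roman numerals:
  576 contains 1×500 (D)
  76 contains 1×50 (L)
  26 contains 2×10 (XX)
  6 contains 1×5 (V)
  1 contains 1×1 (I)

DLXXVI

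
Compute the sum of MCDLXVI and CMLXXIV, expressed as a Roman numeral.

MCDLXVI = 1466
CMLXXIV = 974
1466 + 974 = 2440

MMCDXL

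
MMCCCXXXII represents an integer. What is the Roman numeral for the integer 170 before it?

MMCCCXXXII = 2332
2332 - 170 = 2162

MMCLXII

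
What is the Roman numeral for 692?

Convert 692 to Roman numerals:
  692 contains 1×500 (D)
  192 contains 1×100 (C)
  92 contains 1×90 (XC)
  2 contains 2×1 (II)

DCXCII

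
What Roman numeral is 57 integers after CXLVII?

CXLVII = 147
147 + 57 = 204

CCIV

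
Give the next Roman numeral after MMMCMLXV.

MMMCMLXV = 3965; next is 3966

MMMCMLXVI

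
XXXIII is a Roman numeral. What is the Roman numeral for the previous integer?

XXXIII = 33; previous is 32

XXXII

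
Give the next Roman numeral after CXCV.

CXCV = 195; next is 196

CXCVI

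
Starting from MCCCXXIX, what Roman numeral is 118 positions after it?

MCCCXXIX = 1329
1329 + 118 = 1447

MCDXLVII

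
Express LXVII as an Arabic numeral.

LXVII: L=50, X=10, V=5, I=1, I=1
50 + 10 + 5 + 1 + 1 = 67

67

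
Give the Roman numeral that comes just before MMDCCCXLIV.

MMDCCCXLIV = 2844; previous is 2843

MMDCCCXLIII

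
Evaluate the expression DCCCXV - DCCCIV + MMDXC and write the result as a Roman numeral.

DCCCXV = 815, DCCCIV = 804, MMDXC = 2590
815 - 804 = 11
11 + 2590 = 2601

MMDCI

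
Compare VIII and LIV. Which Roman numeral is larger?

VIII = 8
LIV = 54
54 is larger

LIV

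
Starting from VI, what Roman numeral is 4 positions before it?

VI = 6
6 - 4 = 2

II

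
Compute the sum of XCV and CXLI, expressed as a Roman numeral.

XCV = 95
CXLI = 141
95 + 141 = 236

CCXXXVI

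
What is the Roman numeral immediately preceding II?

II = 2, so the previous integer is 2 - 1 = 1

I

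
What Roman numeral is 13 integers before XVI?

XVI = 16
16 - 13 = 3

III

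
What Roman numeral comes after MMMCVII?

MMMCVII = 3107; next is 3108

MMMCVIII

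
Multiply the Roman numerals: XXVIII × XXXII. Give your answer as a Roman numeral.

XXVIII = 28
XXXII = 32
28 × 32 = 896

DCCCXCVI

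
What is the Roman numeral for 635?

Convert 635 to Roman numerals:
  635 contains 1×500 (D)
  135 contains 1×100 (C)
  35 contains 3×10 (XXX)
  5 contains 1×5 (V)

DCXXXV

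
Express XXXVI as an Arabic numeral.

XXXVI: X=10, X=10, X=10, V=5, I=1
10 + 10 + 10 + 5 + 1 = 36

36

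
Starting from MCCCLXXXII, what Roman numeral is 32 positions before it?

MCCCLXXXII = 1382
1382 - 32 = 1350

MCCCL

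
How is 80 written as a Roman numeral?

Convert 80 to Roman numerals:
  80 contains 1×50 (L)
  30 contains 3×10 (XXX)

LXXX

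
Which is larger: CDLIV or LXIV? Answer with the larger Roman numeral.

CDLIV = 454
LXIV = 64
454 is larger

CDLIV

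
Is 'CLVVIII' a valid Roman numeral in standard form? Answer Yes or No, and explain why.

'CLVVIII': V should not appear more than once

No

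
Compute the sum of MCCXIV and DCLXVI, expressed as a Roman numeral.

MCCXIV = 1214
DCLXVI = 666
1214 + 666 = 1880

MDCCCLXXX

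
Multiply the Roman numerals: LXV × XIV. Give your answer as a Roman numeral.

LXV = 65
XIV = 14
65 × 14 = 910

CMX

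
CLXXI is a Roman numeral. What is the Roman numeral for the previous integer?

CLXXI = 171, so the previous integer is 171 - 1 = 170

CLXX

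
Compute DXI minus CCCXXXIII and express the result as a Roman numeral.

DXI = 511
CCCXXXIII = 333
511 - 333 = 178

CLXXVIII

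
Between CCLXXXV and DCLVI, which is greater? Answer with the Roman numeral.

CCLXXXV = 285
DCLVI = 656
656 is larger

DCLVI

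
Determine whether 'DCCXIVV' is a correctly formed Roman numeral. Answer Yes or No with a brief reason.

'DCCXIVV': V should not appear more than once

No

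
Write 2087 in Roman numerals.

Convert 2087 to Roman numerals:
  2087 contains 2×1000 (MM)
  87 contains 1×50 (L)
  37 contains 3×10 (XXX)
  7 contains 1×5 (V)
  2 contains 2×1 (II)

MMLXXXVII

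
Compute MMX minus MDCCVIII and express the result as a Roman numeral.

MMX = 2010
MDCCVIII = 1708
2010 - 1708 = 302

CCCII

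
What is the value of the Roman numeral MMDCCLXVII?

MMDCCLXVII: M=1000, M=1000, D=500, C=100, C=100, L=50, X=10, V=5, I=1, I=1
1000 + 1000 + 500 + 100 + 100 + 50 + 10 + 5 + 1 + 1 = 2767

2767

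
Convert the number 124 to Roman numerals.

Convert 124 to Roman numerals:
  124 contains 1×100 (C)
  24 contains 2×10 (XX)
  4 contains 1×4 (IV)

CXXIV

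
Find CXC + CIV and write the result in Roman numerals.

CXC = 190
CIV = 104
190 + 104 = 294

CCXCIV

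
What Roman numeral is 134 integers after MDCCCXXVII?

MDCCCXXVII = 1827
1827 + 134 = 1961

MCMLXI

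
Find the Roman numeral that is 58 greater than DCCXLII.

DCCXLII = 742
742 + 58 = 800

DCCC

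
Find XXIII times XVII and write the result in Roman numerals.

XXIII = 23
XVII = 17
23 × 17 = 391

CCCXCI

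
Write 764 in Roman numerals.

Convert 764 to Roman numerals:
  764 contains 1×500 (D)
  264 contains 2×100 (CC)
  64 contains 1×50 (L)
  14 contains 1×10 (X)
  4 contains 1×4 (IV)

DCCLXIV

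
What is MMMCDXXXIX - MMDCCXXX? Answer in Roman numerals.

MMMCDXXXIX = 3439
MMDCCXXX = 2730
3439 - 2730 = 709

DCCIX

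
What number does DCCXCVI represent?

DCCXCVI: D=500, C=100, C=100, XC=90, V=5, I=1
500 + 100 + 100 + 90 + 5 + 1 = 796

796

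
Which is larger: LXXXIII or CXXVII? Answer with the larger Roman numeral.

LXXXIII = 83
CXXVII = 127
127 is larger

CXXVII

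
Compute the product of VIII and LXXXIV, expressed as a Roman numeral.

VIII = 8
LXXXIV = 84
8 × 84 = 672

DCLXXII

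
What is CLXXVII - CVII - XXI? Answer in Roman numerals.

CLXXVII = 177, CVII = 107, XXI = 21
177 - 107 = 70
70 - 21 = 49

XLIX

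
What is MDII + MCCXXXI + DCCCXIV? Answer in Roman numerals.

MDII = 1502, MCCXXXI = 1231, DCCCXIV = 814
1502 + 1231 = 2733
2733 + 814 = 3547

MMMDXLVII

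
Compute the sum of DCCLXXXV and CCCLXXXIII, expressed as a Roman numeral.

DCCLXXXV = 785
CCCLXXXIII = 383
785 + 383 = 1168

MCLXVIII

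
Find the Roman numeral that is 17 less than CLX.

CLX = 160
160 - 17 = 143

CXLIII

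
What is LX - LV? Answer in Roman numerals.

LX = 60
LV = 55
60 - 55 = 5

V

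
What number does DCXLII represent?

DCXLII: D=500, C=100, XL=40, I=1, I=1
500 + 100 + 40 + 1 + 1 = 642

642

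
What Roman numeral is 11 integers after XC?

XC = 90
90 + 11 = 101

CI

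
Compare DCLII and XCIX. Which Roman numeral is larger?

DCLII = 652
XCIX = 99
652 is larger

DCLII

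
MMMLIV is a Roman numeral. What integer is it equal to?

MMMLIV: M=1000, M=1000, M=1000, L=50, IV=4
1000 + 1000 + 1000 + 50 + 4 = 3054

3054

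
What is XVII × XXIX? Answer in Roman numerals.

XVII = 17
XXIX = 29
17 × 29 = 493

CDXCIII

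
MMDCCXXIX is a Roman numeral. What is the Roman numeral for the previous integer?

MMDCCXXIX = 2729; previous is 2728

MMDCCXXVIII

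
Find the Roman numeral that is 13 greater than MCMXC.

MCMXC = 1990
1990 + 13 = 2003

MMIII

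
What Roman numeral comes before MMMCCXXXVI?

MMMCCXXXVI = 3236, so the previous integer is 3236 - 1 = 3235

MMMCCXXXV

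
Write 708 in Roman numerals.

Convert 708 to Roman numerals:
  708 contains 1×500 (D)
  208 contains 2×100 (CC)
  8 contains 1×5 (V)
  3 contains 3×1 (III)

DCCVIII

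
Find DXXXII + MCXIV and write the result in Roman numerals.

DXXXII = 532
MCXIV = 1114
532 + 1114 = 1646

MDCXLVI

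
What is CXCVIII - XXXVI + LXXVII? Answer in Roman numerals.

CXCVIII = 198, XXXVI = 36, LXXVII = 77
198 - 36 = 162
162 + 77 = 239

CCXXXIX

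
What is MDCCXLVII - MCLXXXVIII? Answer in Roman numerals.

MDCCXLVII = 1747
MCLXXXVIII = 1188
1747 - 1188 = 559

DLIX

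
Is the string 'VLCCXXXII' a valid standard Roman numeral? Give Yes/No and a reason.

'VLCCXXXII': Invalid subtractive combination: VL

No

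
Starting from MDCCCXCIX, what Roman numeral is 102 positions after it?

MDCCCXCIX = 1899
1899 + 102 = 2001

MMI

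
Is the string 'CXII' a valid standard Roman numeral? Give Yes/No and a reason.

'CXII': Check the rules: uses only the symbols I, V, X, L, C, D, M; no symbol is repeated more than three times in a row; V, L and D each appear at most once; no smaller symbol precedes a larger one (values never increase from left to right). Value: C (100) + X (10) + I (1) + I (1) = 112. So it is a valid standard Roman numeral.

Yes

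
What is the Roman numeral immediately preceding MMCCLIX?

MMCCLIX = 2259; previous is 2258

MMCCLVIII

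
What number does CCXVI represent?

CCXVI: C=100, C=100, X=10, V=5, I=1
100 + 100 + 10 + 5 + 1 = 216

216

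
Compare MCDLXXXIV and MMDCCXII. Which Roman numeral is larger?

MCDLXXXIV = 1484
MMDCCXII = 2712
2712 is larger

MMDCCXII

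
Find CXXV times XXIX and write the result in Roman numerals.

CXXV = 125
XXIX = 29
125 × 29 = 3625

MMMDCXXV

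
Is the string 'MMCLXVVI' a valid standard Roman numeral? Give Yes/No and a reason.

'MMCLXVVI': V should not appear more than once

No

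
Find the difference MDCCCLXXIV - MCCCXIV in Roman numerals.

MDCCCLXXIV = 1874
MCCCXIV = 1314
1874 - 1314 = 560

DLX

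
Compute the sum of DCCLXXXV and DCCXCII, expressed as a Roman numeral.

DCCLXXXV = 785
DCCXCII = 792
785 + 792 = 1577

MDLXXVII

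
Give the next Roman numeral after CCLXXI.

CCLXXI = 271; next is 272

CCLXXII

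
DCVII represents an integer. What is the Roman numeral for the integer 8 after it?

DCVII = 607
607 + 8 = 615

DCXV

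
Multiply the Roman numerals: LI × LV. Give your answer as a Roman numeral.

LI = 51
LV = 55
51 × 55 = 2805

MMDCCCV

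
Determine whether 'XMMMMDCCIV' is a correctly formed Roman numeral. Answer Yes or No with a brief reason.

'XMMMMDCCIV': More than 3 consecutive M's

No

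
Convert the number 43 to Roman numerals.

Convert 43 to Roman numerals:
  43 contains 1×40 (XL)
  3 contains 3×1 (III)

XLIII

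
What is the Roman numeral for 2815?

Convert 2815 to Roman numerals:
  2815 contains 2×1000 (MM)
  815 contains 1×500 (D)
  315 contains 3×100 (CCC)
  15 contains 1×10 (X)
  5 contains 1×5 (V)

MMDCCCXV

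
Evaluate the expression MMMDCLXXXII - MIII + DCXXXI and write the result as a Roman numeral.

MMMDCLXXXII = 3682, MIII = 1003, DCXXXI = 631
3682 - 1003 = 2679
2679 + 631 = 3310

MMMCCCX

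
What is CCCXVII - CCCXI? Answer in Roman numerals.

CCCXVII = 317
CCCXI = 311
317 - 311 = 6

VI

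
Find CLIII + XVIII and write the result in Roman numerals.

CLIII = 153
XVIII = 18
153 + 18 = 171

CLXXI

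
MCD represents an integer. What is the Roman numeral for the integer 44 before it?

MCD = 1400
1400 - 44 = 1356

MCCCLVI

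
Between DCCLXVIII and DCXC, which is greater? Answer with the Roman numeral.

DCCLXVIII = 768
DCXC = 690
768 is larger

DCCLXVIII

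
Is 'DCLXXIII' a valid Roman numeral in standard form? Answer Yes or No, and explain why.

'DCLXXIII': Check the rules: uses only the symbols I, V, X, L, C, D, M; no symbol is repeated more than three times in a row; V, L and D each appear at most once; no smaller symbol precedes a larger one (values never increase from left to right). Value: D (500) + C (100) + L (50) + X (10) + X (10) + I (1) + I (1) + I (1) = 673. So it is a valid standard Roman numeral.

Yes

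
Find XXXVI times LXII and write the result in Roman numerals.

XXXVI = 36
LXII = 62
36 × 62 = 2232

MMCCXXXII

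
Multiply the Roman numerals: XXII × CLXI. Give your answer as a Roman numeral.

XXII = 22
CLXI = 161
22 × 161 = 3542

MMMDXLII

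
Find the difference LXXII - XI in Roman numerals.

LXXII = 72
XI = 11
72 - 11 = 61

LXI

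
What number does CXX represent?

CXX: C=100, X=10, X=10
100 + 10 + 10 = 120

120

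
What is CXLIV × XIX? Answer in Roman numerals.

CXLIV = 144
XIX = 19
144 × 19 = 2736

MMDCCXXXVI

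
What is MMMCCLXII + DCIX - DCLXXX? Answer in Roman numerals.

MMMCCLXII = 3262, DCIX = 609, DCLXXX = 680
3262 + 609 = 3871
3871 - 680 = 3191

MMMCXCI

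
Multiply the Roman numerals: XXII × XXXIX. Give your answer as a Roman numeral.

XXII = 22
XXXIX = 39
22 × 39 = 858

DCCCLVIII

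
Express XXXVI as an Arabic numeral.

XXXVI: X=10, X=10, X=10, V=5, I=1
10 + 10 + 10 + 5 + 1 = 36

36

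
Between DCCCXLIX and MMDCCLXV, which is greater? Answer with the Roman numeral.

DCCCXLIX = 849
MMDCCLXV = 2765
2765 is larger

MMDCCLXV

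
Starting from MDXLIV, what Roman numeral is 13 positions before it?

MDXLIV = 1544
1544 - 13 = 1531

MDXXXI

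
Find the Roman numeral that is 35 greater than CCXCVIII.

CCXCVIII = 298
298 + 35 = 333

CCCXXXIII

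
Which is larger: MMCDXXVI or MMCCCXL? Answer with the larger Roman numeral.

MMCDXXVI = 2426
MMCCCXL = 2340
2426 is larger

MMCDXXVI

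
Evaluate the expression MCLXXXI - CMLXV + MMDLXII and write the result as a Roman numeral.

MCLXXXI = 1181, CMLXV = 965, MMDLXII = 2562
1181 - 965 = 216
216 + 2562 = 2778

MMDCCLXXVIII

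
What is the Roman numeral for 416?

Convert 416 to Roman numerals:
  416 contains 1×400 (CD)
  16 contains 1×10 (X)
  6 contains 1×5 (V)
  1 contains 1×1 (I)

CDXVI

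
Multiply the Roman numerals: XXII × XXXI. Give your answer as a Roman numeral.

XXII = 22
XXXI = 31
22 × 31 = 682

DCLXXXII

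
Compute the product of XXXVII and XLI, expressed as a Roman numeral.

XXXVII = 37
XLI = 41
37 × 41 = 1517

MDXVII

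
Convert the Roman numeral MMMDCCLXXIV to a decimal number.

MMMDCCLXXIV: M=1000, M=1000, M=1000, D=500, C=100, C=100, L=50, X=10, X=10, IV=4
1000 + 1000 + 1000 + 500 + 100 + 100 + 50 + 10 + 10 + 4 = 3774

3774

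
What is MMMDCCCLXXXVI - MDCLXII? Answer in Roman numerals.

MMMDCCCLXXXVI = 3886
MDCLXII = 1662
3886 - 1662 = 2224

MMCCXXIV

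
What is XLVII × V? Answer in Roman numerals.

XLVII = 47
V = 5
47 × 5 = 235

CCXXXV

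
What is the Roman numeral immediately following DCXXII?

DCXXII = 622, so the next integer is 622 + 1 = 623

DCXXIII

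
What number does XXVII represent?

XXVII: X=10, X=10, V=5, I=1, I=1
10 + 10 + 5 + 1 + 1 = 27

27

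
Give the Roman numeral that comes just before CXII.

CXII = 112, so the previous integer is 112 - 1 = 111

CXI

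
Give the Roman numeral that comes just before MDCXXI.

MDCXXI = 1621, so the previous integer is 1621 - 1 = 1620

MDCXX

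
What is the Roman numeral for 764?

Convert 764 to Roman numerals:
  764 contains 1×500 (D)
  264 contains 2×100 (CC)
  64 contains 1×50 (L)
  14 contains 1×10 (X)
  4 contains 1×4 (IV)

DCCLXIV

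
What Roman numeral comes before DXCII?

DXCII = 592, so the previous integer is 592 - 1 = 591

DXCI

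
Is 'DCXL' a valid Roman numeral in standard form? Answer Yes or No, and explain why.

'DCXL': Check the rules: uses only the symbols I, V, X, L, C, D, M; no symbol is repeated more than three times in a row; V, L and D each appear at most once; the only place a smaller symbol precedes a larger one is the allowed subtractive pair XL, the symbol right after such a pair (if any) is smaller than the pair's first symbol, and otherwise the values never increase from left to right. Value: D (500) + C (100) + XL (40) = 640. So it is a valid standard Roman numeral.

Yes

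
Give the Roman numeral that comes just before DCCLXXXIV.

DCCLXXXIV = 784; previous is 783

DCCLXXXIII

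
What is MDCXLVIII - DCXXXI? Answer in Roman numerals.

MDCXLVIII = 1648
DCXXXI = 631
1648 - 631 = 1017

MXVII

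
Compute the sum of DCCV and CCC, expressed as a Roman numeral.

DCCV = 705
CCC = 300
705 + 300 = 1005

MV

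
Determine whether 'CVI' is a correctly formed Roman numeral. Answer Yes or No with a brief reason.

'CVI': Check the rules: uses only the symbols I, V, X, L, C, D, M; no symbol is repeated more than three times in a row; V, L and D each appear at most once; no smaller symbol precedes a larger one (values never increase from left to right). Value: C (100) + V (5) + I (1) = 106. So it is a valid standard Roman numeral.

Yes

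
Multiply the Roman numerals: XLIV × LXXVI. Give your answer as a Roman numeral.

XLIV = 44
LXXVI = 76
44 × 76 = 3344

MMMCCCXLIV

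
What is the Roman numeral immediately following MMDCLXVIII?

MMDCLXVIII = 2668, so the next integer is 2668 + 1 = 2669

MMDCLXIX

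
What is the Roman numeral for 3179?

Convert 3179 to Roman numerals:
  3179 contains 3×1000 (MMM)
  179 contains 1×100 (C)
  79 contains 1×50 (L)
  29 contains 2×10 (XX)
  9 contains 1×9 (IX)

MMMCLXXIX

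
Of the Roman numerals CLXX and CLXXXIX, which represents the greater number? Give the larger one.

CLXX = 170
CLXXXIX = 189
189 is larger

CLXXXIX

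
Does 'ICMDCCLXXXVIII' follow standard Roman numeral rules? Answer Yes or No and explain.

'ICMDCCLXXXVIII': Invalid subtractive combination: IC

No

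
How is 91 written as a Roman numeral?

Convert 91 to Roman numerals:
  91 contains 1×90 (XC)
  1 contains 1×1 (I)

XCI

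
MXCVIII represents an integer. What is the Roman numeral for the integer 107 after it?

MXCVIII = 1098
1098 + 107 = 1205

MCCV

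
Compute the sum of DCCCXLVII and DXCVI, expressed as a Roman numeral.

DCCCXLVII = 847
DXCVI = 596
847 + 596 = 1443

MCDXLIII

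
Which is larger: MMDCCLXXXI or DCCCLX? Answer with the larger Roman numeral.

MMDCCLXXXI = 2781
DCCCLX = 860
2781 is larger

MMDCCLXXXI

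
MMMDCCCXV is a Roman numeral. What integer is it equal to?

MMMDCCCXV: M=1000, M=1000, M=1000, D=500, C=100, C=100, C=100, X=10, V=5
1000 + 1000 + 1000 + 500 + 100 + 100 + 100 + 10 + 5 = 3815

3815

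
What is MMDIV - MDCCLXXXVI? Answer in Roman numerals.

MMDIV = 2504
MDCCLXXXVI = 1786
2504 - 1786 = 718

DCCXVIII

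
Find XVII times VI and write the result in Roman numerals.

XVII = 17
VI = 6
17 × 6 = 102

CII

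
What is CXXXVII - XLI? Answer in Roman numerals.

CXXXVII = 137
XLI = 41
137 - 41 = 96

XCVI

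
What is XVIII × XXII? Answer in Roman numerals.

XVIII = 18
XXII = 22
18 × 22 = 396

CCCXCVI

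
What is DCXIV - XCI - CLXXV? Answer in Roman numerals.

DCXIV = 614, XCI = 91, CLXXV = 175
614 - 91 = 523
523 - 175 = 348

CCCXLVIII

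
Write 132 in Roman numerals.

Convert 132 to Roman numerals:
  132 contains 1×100 (C)
  32 contains 3×10 (XXX)
  2 contains 2×1 (II)

CXXXII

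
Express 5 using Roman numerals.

Convert 5 to Roman numerals:
  5 contains 1×5 (V)

V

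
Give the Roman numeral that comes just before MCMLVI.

MCMLVI = 1956; previous is 1955

MCMLV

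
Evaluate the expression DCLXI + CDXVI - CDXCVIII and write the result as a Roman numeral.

DCLXI = 661, CDXVI = 416, CDXCVIII = 498
661 + 416 = 1077
1077 - 498 = 579

DLXXIX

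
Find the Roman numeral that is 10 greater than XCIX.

XCIX = 99
99 + 10 = 109

CIX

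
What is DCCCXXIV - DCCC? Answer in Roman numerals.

DCCCXXIV = 824
DCCC = 800
824 - 800 = 24

XXIV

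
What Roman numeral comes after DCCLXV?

DCCLXV = 765, so the next integer is 765 + 1 = 766

DCCLXVI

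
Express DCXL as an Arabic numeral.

DCXL: D=500, C=100, XL=40
500 + 100 + 40 = 640

640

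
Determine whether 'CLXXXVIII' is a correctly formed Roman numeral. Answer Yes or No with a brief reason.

'CLXXXVIII': Check the rules: uses only the symbols I, V, X, L, C, D, M; no symbol is repeated more than three times in a row; V, L and D each appear at most once; no smaller symbol precedes a larger one (values never increase from left to right). Value: C (100) + L (50) + X (10) + X (10) + X (10) + V (5) + I (1) + I (1) + I (1) = 188. So it is a valid standard Roman numeral.

Yes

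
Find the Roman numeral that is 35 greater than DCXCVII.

DCXCVII = 697
697 + 35 = 732

DCCXXXII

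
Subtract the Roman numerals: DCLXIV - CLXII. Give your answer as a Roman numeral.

DCLXIV = 664
CLXII = 162
664 - 162 = 502

DII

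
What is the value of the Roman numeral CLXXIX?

CLXXIX: C=100, L=50, X=10, X=10, IX=9
100 + 50 + 10 + 10 + 9 = 179

179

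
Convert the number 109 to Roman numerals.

Convert 109 to Roman numerals:
  109 contains 1×100 (C)
  9 contains 1×9 (IX)

CIX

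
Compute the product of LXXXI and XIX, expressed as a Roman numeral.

LXXXI = 81
XIX = 19
81 × 19 = 1539

MDXXXIX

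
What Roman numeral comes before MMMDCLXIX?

MMMDCLXIX = 3669, so the previous integer is 3669 - 1 = 3668

MMMDCLXVIII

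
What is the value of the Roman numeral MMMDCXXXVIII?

MMMDCXXXVIII: M=1000, M=1000, M=1000, D=500, C=100, X=10, X=10, X=10, V=5, I=1, I=1, I=1
1000 + 1000 + 1000 + 500 + 100 + 10 + 10 + 10 + 5 + 1 + 1 + 1 = 3638

3638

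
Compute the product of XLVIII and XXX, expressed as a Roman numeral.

XLVIII = 48
XXX = 30
48 × 30 = 1440

MCDXL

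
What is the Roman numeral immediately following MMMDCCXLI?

MMMDCCXLI = 3741; next is 3742

MMMDCCXLII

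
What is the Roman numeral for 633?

Convert 633 to Roman numerals:
  633 contains 1×500 (D)
  133 contains 1×100 (C)
  33 contains 3×10 (XXX)
  3 contains 3×1 (III)

DCXXXIII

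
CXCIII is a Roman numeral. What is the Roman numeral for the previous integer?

CXCIII = 193, so the previous integer is 193 - 1 = 192

CXCII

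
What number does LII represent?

LII: L=50, I=1, I=1
50 + 1 + 1 = 52

52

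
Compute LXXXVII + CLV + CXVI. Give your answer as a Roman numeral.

LXXXVII = 87, CLV = 155, CXVI = 116
87 + 155 = 242
242 + 116 = 358

CCCLVIII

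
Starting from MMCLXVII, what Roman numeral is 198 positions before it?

MMCLXVII = 2167
2167 - 198 = 1969

MCMLXIX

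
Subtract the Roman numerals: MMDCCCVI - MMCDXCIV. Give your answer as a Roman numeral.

MMDCCCVI = 2806
MMCDXCIV = 2494
2806 - 2494 = 312

CCCXII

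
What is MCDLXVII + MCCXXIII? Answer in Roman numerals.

MCDLXVII = 1467
MCCXXIII = 1223
1467 + 1223 = 2690

MMDCXC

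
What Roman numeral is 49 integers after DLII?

DLII = 552
552 + 49 = 601

DCI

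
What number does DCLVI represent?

DCLVI: D=500, C=100, L=50, V=5, I=1
500 + 100 + 50 + 5 + 1 = 656

656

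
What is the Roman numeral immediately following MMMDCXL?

MMMDCXL = 3640, so the next integer is 3640 + 1 = 3641

MMMDCXLI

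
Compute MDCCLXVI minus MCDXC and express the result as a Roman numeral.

MDCCLXVI = 1766
MCDXC = 1490
1766 - 1490 = 276

CCLXXVI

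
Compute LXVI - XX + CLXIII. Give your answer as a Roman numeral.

LXVI = 66, XX = 20, CLXIII = 163
66 - 20 = 46
46 + 163 = 209

CCIX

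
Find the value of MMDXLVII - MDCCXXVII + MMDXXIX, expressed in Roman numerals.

MMDXLVII = 2547, MDCCXXVII = 1727, MMDXXIX = 2529
2547 - 1727 = 820
820 + 2529 = 3349

MMMCCCXLIX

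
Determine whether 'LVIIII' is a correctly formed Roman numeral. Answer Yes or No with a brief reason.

'LVIIII': More than 3 consecutive I's

No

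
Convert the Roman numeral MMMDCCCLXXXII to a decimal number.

MMMDCCCLXXXII: M=1000, M=1000, M=1000, D=500, C=100, C=100, C=100, L=50, X=10, X=10, X=10, I=1, I=1
1000 + 1000 + 1000 + 500 + 100 + 100 + 100 + 50 + 10 + 10 + 10 + 1 + 1 = 3882

3882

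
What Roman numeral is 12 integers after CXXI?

CXXI = 121
121 + 12 = 133

CXXXIII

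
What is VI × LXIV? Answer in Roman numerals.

VI = 6
LXIV = 64
6 × 64 = 384

CCCLXXXIV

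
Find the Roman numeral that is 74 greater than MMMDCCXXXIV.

MMMDCCXXXIV = 3734
3734 + 74 = 3808

MMMDCCCVIII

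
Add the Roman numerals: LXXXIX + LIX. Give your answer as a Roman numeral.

LXXXIX = 89
LIX = 59
89 + 59 = 148

CXLVIII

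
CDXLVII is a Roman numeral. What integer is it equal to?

CDXLVII: CD=400, XL=40, V=5, I=1, I=1
400 + 40 + 5 + 1 + 1 = 447

447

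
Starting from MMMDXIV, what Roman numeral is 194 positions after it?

MMMDXIV = 3514
3514 + 194 = 3708

MMMDCCVIII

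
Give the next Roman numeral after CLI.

CLI = 151, so the next integer is 151 + 1 = 152

CLII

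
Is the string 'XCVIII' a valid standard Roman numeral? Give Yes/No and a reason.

'XCVIII': Check the rules: uses only the symbols I, V, X, L, C, D, M; no symbol is repeated more than three times in a row; V, L and D each appear at most once; the only place a smaller symbol precedes a larger one is the allowed subtractive pair XC, the symbol right after such a pair (if any) is smaller than the pair's first symbol, and otherwise the values never increase from left to right. Value: XC (90) + V (5) + I (1) + I (1) + I (1) = 98. So it is a valid standard Roman numeral.

Yes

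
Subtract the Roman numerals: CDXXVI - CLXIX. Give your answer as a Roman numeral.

CDXXVI = 426
CLXIX = 169
426 - 169 = 257

CCLVII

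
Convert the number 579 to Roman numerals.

Convert 579 to Roman numerals:
  579 contains 1×500 (D)
  79 contains 1×50 (L)
  29 contains 2×10 (XX)
  9 contains 1×9 (IX)

DLXXIX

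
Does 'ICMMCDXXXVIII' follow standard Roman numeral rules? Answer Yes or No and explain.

'ICMMCDXXXVIII': Invalid subtractive combination: IC

No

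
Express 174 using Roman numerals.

Convert 174 to Roman numerals:
  174 contains 1×100 (C)
  74 contains 1×50 (L)
  24 contains 2×10 (XX)
  4 contains 1×4 (IV)

CLXXIV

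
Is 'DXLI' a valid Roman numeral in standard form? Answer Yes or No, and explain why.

'DXLI': Check the rules: uses only the symbols I, V, X, L, C, D, M; no symbol is repeated more than three times in a row; V, L and D each appear at most once; the only place a smaller symbol precedes a larger one is the allowed subtractive pair XL, the symbol right after such a pair (if any) is smaller than the pair's first symbol, and otherwise the values never increase from left to right. Value: D (500) + XL (40) + I (1) = 541. So it is a valid standard Roman numeral.

Yes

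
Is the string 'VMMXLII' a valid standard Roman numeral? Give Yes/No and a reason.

'VMMXLII': Invalid subtractive combination: VM

No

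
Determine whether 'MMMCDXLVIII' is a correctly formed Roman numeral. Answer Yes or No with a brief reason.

'MMMCDXLVIII': Check the rules: uses only the symbols I, V, X, L, C, D, M; no symbol is repeated more than three times in a row; V, L and D each appear at most once; the only places a smaller symbol precedes a larger one are the allowed subtractive pairs CD, XL, the symbol right after such a pair (if any) is smaller than the pair's first symbol, and otherwise the values never increase from left to right. Value: M (1000) + M (1000) + M (1000) + CD (400) + XL (40) + V (5) + I (1) + I (1) + I (1) = 3448. So it is a valid standard Roman numeral.

Yes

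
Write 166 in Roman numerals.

Convert 166 to Roman numerals:
  166 contains 1×100 (C)
  66 contains 1×50 (L)
  16 contains 1×10 (X)
  6 contains 1×5 (V)
  1 contains 1×1 (I)

CLXVI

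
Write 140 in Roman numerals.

Convert 140 to Roman numerals:
  140 contains 1×100 (C)
  40 contains 1×40 (XL)

CXL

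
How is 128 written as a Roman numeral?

Convert 128 to Roman numerals:
  128 contains 1×100 (C)
  28 contains 2×10 (XX)
  8 contains 1×5 (V)
  3 contains 3×1 (III)

CXXVIII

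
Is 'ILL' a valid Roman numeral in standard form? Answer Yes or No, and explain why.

'ILL': L should not appear more than once

No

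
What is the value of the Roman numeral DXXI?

DXXI: D=500, X=10, X=10, I=1
500 + 10 + 10 + 1 = 521

521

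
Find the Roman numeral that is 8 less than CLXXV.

CLXXV = 175
175 - 8 = 167

CLXVII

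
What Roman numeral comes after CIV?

CIV = 104, so the next integer is 104 + 1 = 105

CV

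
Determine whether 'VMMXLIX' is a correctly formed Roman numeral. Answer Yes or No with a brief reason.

'VMMXLIX': Invalid subtractive combination: VM

No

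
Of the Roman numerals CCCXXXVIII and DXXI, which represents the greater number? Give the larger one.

CCCXXXVIII = 338
DXXI = 521
521 is larger

DXXI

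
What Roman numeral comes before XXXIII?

XXXIII = 33; previous is 32

XXXII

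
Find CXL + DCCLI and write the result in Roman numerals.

CXL = 140
DCCLI = 751
140 + 751 = 891

DCCCXCI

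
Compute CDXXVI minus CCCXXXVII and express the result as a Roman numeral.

CDXXVI = 426
CCCXXXVII = 337
426 - 337 = 89

LXXXIX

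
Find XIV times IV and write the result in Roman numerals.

XIV = 14
IV = 4
14 × 4 = 56

LVI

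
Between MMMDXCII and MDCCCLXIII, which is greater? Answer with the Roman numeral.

MMMDXCII = 3592
MDCCCLXIII = 1863
3592 is larger

MMMDXCII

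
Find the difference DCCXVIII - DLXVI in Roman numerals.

DCCXVIII = 718
DLXVI = 566
718 - 566 = 152

CLII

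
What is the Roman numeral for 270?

Convert 270 to Roman numerals:
  270 contains 2×100 (CC)
  70 contains 1×50 (L)
  20 contains 2×10 (XX)

CCLXX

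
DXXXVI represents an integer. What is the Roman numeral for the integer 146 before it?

DXXXVI = 536
536 - 146 = 390

CCCXC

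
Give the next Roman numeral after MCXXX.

MCXXX = 1130, so the next integer is 1130 + 1 = 1131

MCXXXI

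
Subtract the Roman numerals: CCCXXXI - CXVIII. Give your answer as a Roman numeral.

CCCXXXI = 331
CXVIII = 118
331 - 118 = 213

CCXIII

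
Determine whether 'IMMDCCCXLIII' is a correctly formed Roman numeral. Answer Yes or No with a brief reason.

'IMMDCCCXLIII': Invalid subtractive combination: IM

No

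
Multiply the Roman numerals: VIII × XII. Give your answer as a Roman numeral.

VIII = 8
XII = 12
8 × 12 = 96

XCVI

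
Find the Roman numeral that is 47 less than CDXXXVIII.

CDXXXVIII = 438
438 - 47 = 391

CCCXCI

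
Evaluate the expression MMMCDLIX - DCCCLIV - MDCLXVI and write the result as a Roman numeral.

MMMCDLIX = 3459, DCCCLIV = 854, MDCLXVI = 1666
3459 - 854 = 2605
2605 - 1666 = 939

CMXXXIX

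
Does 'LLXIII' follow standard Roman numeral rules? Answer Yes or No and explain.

'LLXIII': L should not appear more than once

No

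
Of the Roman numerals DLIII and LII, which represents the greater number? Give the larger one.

DLIII = 553
LII = 52
553 is larger

DLIII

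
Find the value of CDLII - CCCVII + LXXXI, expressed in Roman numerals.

CDLII = 452, CCCVII = 307, LXXXI = 81
452 - 307 = 145
145 + 81 = 226

CCXXVI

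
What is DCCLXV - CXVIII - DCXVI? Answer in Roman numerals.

DCCLXV = 765, CXVIII = 118, DCXVI = 616
765 - 118 = 647
647 - 616 = 31

XXXI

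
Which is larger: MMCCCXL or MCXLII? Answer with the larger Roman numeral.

MMCCCXL = 2340
MCXLII = 1142
2340 is larger

MMCCCXL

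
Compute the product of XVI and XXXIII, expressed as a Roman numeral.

XVI = 16
XXXIII = 33
16 × 33 = 528

DXXVIII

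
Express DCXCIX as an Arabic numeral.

DCXCIX: D=500, C=100, XC=90, IX=9
500 + 100 + 90 + 9 = 699

699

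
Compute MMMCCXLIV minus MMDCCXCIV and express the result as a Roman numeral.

MMMCCXLIV = 3244
MMDCCXCIV = 2794
3244 - 2794 = 450

CDL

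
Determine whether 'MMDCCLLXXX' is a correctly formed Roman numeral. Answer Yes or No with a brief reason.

'MMDCCLLXXX': L should not appear more than once

No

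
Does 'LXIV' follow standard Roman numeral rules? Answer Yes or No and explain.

'LXIV': Check the rules: uses only the symbols I, V, X, L, C, D, M; no symbol is repeated more than three times in a row; V, L and D each appear at most once; the only place a smaller symbol precedes a larger one is the allowed subtractive pair IV, the symbol right after such a pair (if any) is smaller than the pair's first symbol, and otherwise the values never increase from left to right. Value: L (50) + X (10) + IV (4) = 64. So it is a valid standard Roman numeral.

Yes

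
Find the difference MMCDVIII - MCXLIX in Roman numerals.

MMCDVIII = 2408
MCXLIX = 1149
2408 - 1149 = 1259

MCCLIX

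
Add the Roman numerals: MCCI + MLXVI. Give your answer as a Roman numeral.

MCCI = 1201
MLXVI = 1066
1201 + 1066 = 2267

MMCCLXVII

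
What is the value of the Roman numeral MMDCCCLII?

MMDCCCLII: M=1000, M=1000, D=500, C=100, C=100, C=100, L=50, I=1, I=1
1000 + 1000 + 500 + 100 + 100 + 100 + 50 + 1 + 1 = 2852

2852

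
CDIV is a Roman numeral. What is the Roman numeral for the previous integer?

CDIV = 404, so the previous integer is 404 - 1 = 403

CDIII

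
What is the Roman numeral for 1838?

Convert 1838 to Roman numerals:
  1838 contains 1×1000 (M)
  838 contains 1×500 (D)
  338 contains 3×100 (CCC)
  38 contains 3×10 (XXX)
  8 contains 1×5 (V)
  3 contains 3×1 (III)

MDCCCXXXVIII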